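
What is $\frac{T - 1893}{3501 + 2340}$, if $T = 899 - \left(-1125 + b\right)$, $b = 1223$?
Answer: $- \frac{364}{1947} \approx -0.18695$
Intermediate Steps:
$T = 801$ ($T = 899 - \left(-1125 + 1223\right) = 899 - 98 = 801$)
$\frac{T - 1893}{3501 + 2340} = \frac{801 - 1893}{3501 + 2340} = - \frac{1092}{5841} = \left(-1092\right) \frac{1}{5841} = - \frac{364}{1947}$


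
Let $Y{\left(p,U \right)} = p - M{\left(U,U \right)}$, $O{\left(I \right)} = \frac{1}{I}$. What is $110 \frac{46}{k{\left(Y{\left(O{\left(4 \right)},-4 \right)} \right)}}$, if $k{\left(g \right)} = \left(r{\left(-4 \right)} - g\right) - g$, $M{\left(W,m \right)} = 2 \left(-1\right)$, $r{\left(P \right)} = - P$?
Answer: $-10120$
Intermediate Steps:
$M{\left(W,m \right)} = -2$
$Y{\left(p,U \right)} = 2 + p$ ($Y{\left(p,U \right)} = p - -2 = p + 2 = 2 + p$)
$k{\left(g \right)} = 4 - 2 g$ ($k{\left(g \right)} = \left(\left(-1\right) \left(-4\right) - g\right) - g = \left(4 - g\right) - g = 4 - 2 g$)
$110 \frac{46}{k{\left(Y{\left(O{\left(4 \right)},-4 \right)} \right)}} = 110 \frac{46}{4 - 2 \left(2 + \frac{1}{4}\right)} = 110 \frac{46}{4 - \frac{9}{2}} = 110 \frac{46}{- \frac{1}{2}} = 110 \cdot 46 \left(-2\right) = 110 \left(-92\right) = -10120$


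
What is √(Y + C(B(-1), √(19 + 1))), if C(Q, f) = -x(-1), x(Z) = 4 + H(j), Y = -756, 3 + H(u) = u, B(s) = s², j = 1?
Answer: I*√758 ≈ 27.532*I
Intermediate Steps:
H(u) = -3 + u
x(Z) = 2 (x(Z) = 4 + (-3 + 1) = 4 - 2 = 2)
C(Q, f) = -2 (C(Q, f) = -1*2 = -2)
√(Y + C(B(-1), √(19 + 1))) = √(-756 - 2) = √(-758) = I*√758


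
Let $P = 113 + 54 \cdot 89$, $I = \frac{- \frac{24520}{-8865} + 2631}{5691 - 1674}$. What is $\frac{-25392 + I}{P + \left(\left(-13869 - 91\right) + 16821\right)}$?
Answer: $- \frac{36168146921}{11082051396} \approx -3.2637$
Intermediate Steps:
$I = \frac{4669667}{7122141}$ ($I = \frac{\left(-24520\right) \left(- \frac{1}{8865}\right) + 2631}{4017} = \left(\frac{4904}{1773} + 2631\right) \frac{1}{4017} = \frac{4669667}{1773} \cdot \frac{1}{4017} = \frac{4669667}{7122141} \approx 0.65565$)
$P = 4919$ ($P = 113 + 4806 = 4919$)
$\frac{-25392 + I}{P + \left(\left(-13869 - 91\right) + 16821\right)} = \frac{-25392 + \frac{4669667}{7122141}}{4919 + \left(\left(-13869 - 91\right) + 16821\right)} = - \frac{180840734605}{7122141 \left(4919 + \left(-13960 + 16821\right)\right)} = - \frac{180840734605}{7122141 \left(4919 + 2861\right)} = - \frac{180840734605}{7122141 \cdot 7780} = \left(- \frac{180840734605}{7122141}\right) \frac{1}{7780} = - \frac{36168146921}{11082051396}$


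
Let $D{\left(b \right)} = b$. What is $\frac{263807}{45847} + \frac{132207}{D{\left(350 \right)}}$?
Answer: $\frac{6153626779}{16046450} \approx 383.49$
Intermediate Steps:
$\frac{263807}{45847} + \frac{132207}{D{\left(350 \right)}} = \frac{263807}{45847} + \frac{132207}{350} = \frac{6153626779}{16046450}$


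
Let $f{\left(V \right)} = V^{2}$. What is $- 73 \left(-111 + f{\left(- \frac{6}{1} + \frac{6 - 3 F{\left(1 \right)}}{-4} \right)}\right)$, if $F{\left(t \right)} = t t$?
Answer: $\frac{76431}{16} \approx 4776.9$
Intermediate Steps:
$F{\left(t \right)} = t^{2}$
$- 73 \left(-111 + f{\left(- \frac{6}{1} + \frac{6 - 3 F{\left(1 \right)}}{-4} \right)}\right) = - 73 \left(-111 + \left(- \frac{6}{1} + \frac{6 - 3 \cdot 1^{2}}{-4}\right)^{2}\right) = - 73 \left(-111 + \left(\left(-6\right) 1 + \left(6 - 3\right) \left(- \frac{1}{4}\right)\right)^{2}\right) = - 73 \left(-111 + \left(-6 + \left(6 - 3\right) \left(- \frac{1}{4}\right)\right)^{2}\right) = - 73 \left(-111 + \left(-6 + 3 \left(- \frac{1}{4}\right)\right)^{2}\right) = - 73 \left(-111 + \left(-6 - \frac{3}{4}\right)^{2}\right) = - 73 \left(-111 + \left(- \frac{27}{4}\right)^{2}\right) = - 73 \left(-111 + \frac{729}{16}\right) = \left(-73\right) \left(- \frac{1047}{16}\right) = \frac{76431}{16}$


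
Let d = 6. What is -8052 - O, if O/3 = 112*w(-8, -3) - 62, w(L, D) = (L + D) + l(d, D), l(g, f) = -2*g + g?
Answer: -2154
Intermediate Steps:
l(g, f) = -g
w(L, D) = -6 + D + L (w(L, D) = (L + D) - 1*6 = (D + L) - 6 = -6 + D + L)
O = -5898 (O = 3*(112*(-6 - 3 - 8) - 62) = 3*(112*(-17) - 62) = 3*(-1904 - 62) = 3*(-1966) = -5898)
-8052 - O = -8052 - 1*(-5898) = -8052 + 5898 = -2154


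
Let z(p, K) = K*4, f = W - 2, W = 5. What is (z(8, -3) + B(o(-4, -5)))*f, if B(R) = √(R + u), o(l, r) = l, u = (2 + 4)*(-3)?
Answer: -36 + 3*I*√22 ≈ -36.0 + 14.071*I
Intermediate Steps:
u = -18 (u = 6*(-3) = -18)
f = 3 (f = 5 - 2 = 3)
z(p, K) = 4*K
B(R) = √(-18 + R) (B(R) = √(R - 18) = √(-18 + R))
(z(8, -3) + B(o(-4, -5)))*f = (4*(-3) + √(-18 - 4))*3 = (-12 + √(-22))*3 = (-12 + I*√22)*3 = -36 + 3*I*√22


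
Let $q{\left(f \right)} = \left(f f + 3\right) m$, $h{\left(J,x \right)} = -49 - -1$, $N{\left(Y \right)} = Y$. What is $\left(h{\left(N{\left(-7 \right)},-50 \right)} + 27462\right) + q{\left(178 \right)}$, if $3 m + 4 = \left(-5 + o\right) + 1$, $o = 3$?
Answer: $- \frac{76193}{3} \approx -25398.0$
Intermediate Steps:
$m = - \frac{5}{3}$ ($m = - \frac{4}{3} + \frac{\left(-5 + 3\right) + 1}{3} = - \frac{4}{3} + \frac{-2 + 1}{3} = - \frac{4}{3} + \frac{1}{3} \left(-1\right) = - \frac{4}{3} - \frac{1}{3} = - \frac{5}{3} \approx -1.6667$)
$h{\left(J,x \right)} = -48$ ($h{\left(J,x \right)} = -49 + 1 = -48$)
$q{\left(f \right)} = -5 - \frac{5 f^{2}}{3}$ ($q{\left(f \right)} = \left(f f + 3\right) \left(- \frac{5}{3}\right) = \left(f^{2} + 3\right) \left(- \frac{5}{3}\right) = \left(3 + f^{2}\right) \left(- \frac{5}{3}\right) = -5 - \frac{5 f^{2}}{3}$)
$\left(h{\left(N{\left(-7 \right)},-50 \right)} + 27462\right) + q{\left(178 \right)} = \left(-48 + 27462\right) - \left(5 + \frac{5 \cdot 178^{2}}{3}\right) = 27414 - \frac{158435}{3} = - \frac{76193}{3}$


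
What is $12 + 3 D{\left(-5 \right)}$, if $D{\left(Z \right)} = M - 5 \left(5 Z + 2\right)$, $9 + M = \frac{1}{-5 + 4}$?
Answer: $327$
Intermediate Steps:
$M = -10$ ($M = -9 + \frac{1}{-5 + 4} = -9 + \frac{1}{-1} = -9 - 1 = -10$)
$D{\left(Z \right)} = -20 - 25 Z$ ($D{\left(Z \right)} = -10 - 5 \left(5 Z + 2\right) = -10 - 5 \left(2 + 5 Z\right) = -10 - \left(10 + 25 Z\right) = -20 - 25 Z$)
$12 + 3 D{\left(-5 \right)} = 12 + 3 \left(-20 - -125\right) = 12 + 3 \left(-20 + 125\right) = 12 + 3 \cdot 105 = 12 + 315 = 327$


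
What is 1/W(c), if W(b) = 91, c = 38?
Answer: 1/91 ≈ 0.010989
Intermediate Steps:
1/W(c) = 1/91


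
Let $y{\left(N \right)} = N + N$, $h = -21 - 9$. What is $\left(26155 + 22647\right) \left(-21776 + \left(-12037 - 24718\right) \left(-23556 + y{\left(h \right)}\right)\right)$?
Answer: $42359370003808$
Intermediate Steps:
$h = -30$
$y{\left(N \right)} = 2 N$
$\left(26155 + 22647\right) \left(-21776 + \left(-12037 - 24718\right) \left(-23556 + y{\left(h \right)}\right)\right) = \left(26155 + 22647\right) \left(-21776 + \left(-12037 - 24718\right) \left(-23556 + 2 \left(-30\right)\right)\right) = 48802 \left(-21776 - 36755 \left(-23556 - 60\right)\right) = 48802 \left(-21776 - -868006080\right) = 48802 \left(-21776 + 868006080\right) = 48802 \cdot 867984304 = 42359370003808$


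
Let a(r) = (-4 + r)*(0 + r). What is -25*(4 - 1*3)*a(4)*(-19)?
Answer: 0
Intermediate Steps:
a(r) = r*(-4 + r) (a(r) = (-4 + r)*r = r*(-4 + r))
-25*(4 - 1*3)*a(4)*(-19) = -25*(4 - 1*3)*4*(-4 + 4)*(-19) = -25*(4 - 3)*4*0*(-19) = -25*0*(-19) = 0*(-19) = 0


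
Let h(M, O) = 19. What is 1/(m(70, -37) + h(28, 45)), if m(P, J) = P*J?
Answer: -1/2571 ≈ -0.00038895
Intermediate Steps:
m(P, J) = J*P
1/(m(70, -37) + h(28, 45)) = 1/(-37*70 + 19) = 1/(-2590 + 19) = 1/(-2571) = -1/2571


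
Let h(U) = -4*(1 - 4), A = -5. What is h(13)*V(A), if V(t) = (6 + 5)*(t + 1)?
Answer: -528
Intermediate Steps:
h(U) = 12 (h(U) = -4*(-3) = 12)
V(t) = 11 + 11*t (V(t) = 11*(1 + t) = 11 + 11*t)
h(13)*V(A) = 12*(11 + 11*(-5)) = 12*(11 - 55) = 12*(-44) = -528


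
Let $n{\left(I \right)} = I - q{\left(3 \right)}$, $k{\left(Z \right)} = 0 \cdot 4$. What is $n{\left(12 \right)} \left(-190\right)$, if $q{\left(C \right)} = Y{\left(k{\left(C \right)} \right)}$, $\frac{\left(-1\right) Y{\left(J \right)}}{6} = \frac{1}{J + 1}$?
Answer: $-3420$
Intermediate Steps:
$k{\left(Z \right)} = 0$
$Y{\left(J \right)} = - \frac{6}{1 + J}$ ($Y{\left(J \right)} = - \frac{6}{J + 1} = - \frac{6}{1 + J}$)
$q{\left(C \right)} = -6$ ($q{\left(C \right)} = - \frac{6}{1 + 0} = - \frac{6}{1} = \left(-6\right) 1 = -6$)
$n{\left(I \right)} = 6 + I$ ($n{\left(I \right)} = I - -6 = I + 6 = 6 + I$)
$n{\left(12 \right)} \left(-190\right) = \left(6 + 12\right) \left(-190\right) = 18 \left(-190\right) = -3420$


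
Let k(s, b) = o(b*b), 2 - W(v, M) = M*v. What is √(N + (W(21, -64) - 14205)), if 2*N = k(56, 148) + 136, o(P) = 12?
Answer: I*√12785 ≈ 113.07*I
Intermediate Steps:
W(v, M) = 2 - M*v
k(s, b) = 12
N = 74 (N = (12 + 136)/2 = (½)*148 = 74)
√(N + (W(21, -64) - 14205)) = √(74 + ((2 - 1*(-64)*21) - 14205)) = √(74 + ((2 + 1344) - 14205)) = √(74 + (1346 - 14205)) = √(74 - 12859) = √(-12785) = I*√12785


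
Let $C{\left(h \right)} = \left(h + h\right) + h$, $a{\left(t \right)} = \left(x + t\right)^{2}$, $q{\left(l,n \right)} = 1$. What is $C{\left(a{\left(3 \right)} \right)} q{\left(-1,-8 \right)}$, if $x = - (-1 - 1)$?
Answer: $75$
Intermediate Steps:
$x = 2$ ($x = \left(-1\right) \left(-2\right) = 2$)
$a{\left(t \right)} = \left(2 + t\right)^{2}$
$C{\left(h \right)} = 3 h$ ($C{\left(h \right)} = 2 h + h = 3 h$)
$C{\left(a{\left(3 \right)} \right)} q{\left(-1,-8 \right)} = 3 \left(2 + 3\right)^{2} \cdot 1 = 3 \cdot 5^{2} \cdot 1 = 3 \cdot 25 \cdot 1 = 75 \cdot 1 = 75$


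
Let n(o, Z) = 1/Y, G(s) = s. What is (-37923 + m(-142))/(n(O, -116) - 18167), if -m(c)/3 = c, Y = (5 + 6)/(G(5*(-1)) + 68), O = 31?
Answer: 412467/199774 ≈ 2.0647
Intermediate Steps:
Y = 11/63 (Y = (5 + 6)/(5*(-1) + 68) = 11/(-5 + 68) = 11/63 ≈ 0.17460)
n(o, Z) = 63/11 (n(o, Z) = 1/(11/63) = 63/11)
m(c) = -3*c
(-37923 + m(-142))/(n(O, -116) - 18167) = (-37923 - 3*(-142))/(63/11 - 18167) = (-37923 + 426)/(-199774/11) = -37497*(-11/199774) = 412467/199774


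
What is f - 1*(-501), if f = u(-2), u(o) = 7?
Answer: 508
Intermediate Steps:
f = 7
f - 1*(-501) = 7 - 1*(-501) = 7 + 501 = 508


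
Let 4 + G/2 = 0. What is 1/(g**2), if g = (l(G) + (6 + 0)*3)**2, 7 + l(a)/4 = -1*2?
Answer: 1/104976 ≈ 9.5260e-6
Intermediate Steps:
G = -8 (G = -8 + 2*0 = -8 + 0 = -8)
l(a) = -36 (l(a) = -28 + 4*(-1*2) = -28 + 4*(-2) = -28 - 8 = -36)
g = 324 (g = (-36 + (6 + 0)*3)**2 = (-36 + 6*3)**2 = (-36 + 18)**2 = (-18)**2 = 324)
1/(g**2) = 1/(324**2) = 1/104976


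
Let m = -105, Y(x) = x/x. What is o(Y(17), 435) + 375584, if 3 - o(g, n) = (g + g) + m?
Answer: 375690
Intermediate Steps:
Y(x) = 1
o(g, n) = 108 - 2*g (o(g, n) = 3 - ((g + g) - 105) = 3 - (2*g - 105) = 3 - (-105 + 2*g) = 3 + (105 - 2*g) = 108 - 2*g)
o(Y(17), 435) + 375584 = (108 - 2*1) + 375584 = (108 - 2) + 375584 = 106 + 375584 = 375690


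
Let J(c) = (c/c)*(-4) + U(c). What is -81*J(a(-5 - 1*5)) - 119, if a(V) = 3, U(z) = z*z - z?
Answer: -281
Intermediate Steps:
U(z) = z**2 - z
J(c) = -4 + c*(-1 + c) (J(c) = (c/c)*(-4) + c*(-1 + c) = 1*(-4) + c*(-1 + c) = -4 + c*(-1 + c))
-81*J(a(-5 - 1*5)) - 119 = -81*(-4 + 3*(-1 + 3)) - 119 = -81*(-4 + 3*2) - 119 = -81*(-4 + 6) - 119 = -81*2 - 119 = -162 - 119 = -281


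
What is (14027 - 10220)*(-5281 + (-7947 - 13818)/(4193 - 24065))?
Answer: -14794039647/736 ≈ -2.0101e+7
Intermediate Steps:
(14027 - 10220)*(-5281 + (-7947 - 13818)/(4193 - 24065)) = 3807*(-5281 - 21765/(-19872)) = 3807*(-5281 - 21765*(-1/19872)) = 3807*(-5281 + 7255/6624) = 3807*(-34974089/6624) = -14794039647/736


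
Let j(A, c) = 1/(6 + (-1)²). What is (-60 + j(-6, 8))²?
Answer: 175561/49 ≈ 3582.9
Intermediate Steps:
j(A, c) = ⅐ (j(A, c) = 1/(6 + 1) = 1/7 = ⅐)
(-60 + j(-6, 8))² = (-60 + ⅐)² = (-419/7)² = 175561/49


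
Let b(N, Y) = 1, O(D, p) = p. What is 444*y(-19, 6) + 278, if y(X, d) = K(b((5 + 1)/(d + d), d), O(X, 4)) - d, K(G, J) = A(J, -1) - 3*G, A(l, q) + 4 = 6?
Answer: -2830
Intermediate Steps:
A(l, q) = 2 (A(l, q) = -4 + 6 = 2)
K(G, J) = 2 - 3*G
y(X, d) = -1 - d (y(X, d) = (2 - 3*1) - d = (2 - 3) - d = -1 - d)
444*y(-19, 6) + 278 = 444*(-1 - 1*6) + 278 = 444*(-1 - 6) + 278 = 444*(-7) + 278 = -3108 + 278 = -2830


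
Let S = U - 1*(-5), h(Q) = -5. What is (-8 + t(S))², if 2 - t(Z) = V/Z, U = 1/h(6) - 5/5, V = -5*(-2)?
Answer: 26896/361 ≈ 74.504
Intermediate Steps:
V = 10
U = -6/5 (U = 1/(-5) - 5/5 = 1*(-⅕) - 5*⅕ = -⅕ - 1 = -6/5 ≈ -1.2000)
S = 19/5 (S = -6/5 - 1*(-5) = -6/5 + 5 = 19/5 ≈ 3.8000)
t(Z) = 2 - 10/Z
(-8 + t(S))² = (-8 + (2 - 10/19/5))² = (-8 + (2 - 10*5/19))² = (-8 + (2 - 50/19))² = (-8 - 12/19)² = (-164/19)² = 26896/361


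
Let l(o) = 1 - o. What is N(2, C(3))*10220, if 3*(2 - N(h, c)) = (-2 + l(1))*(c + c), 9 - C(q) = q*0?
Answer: 143080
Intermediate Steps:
C(q) = 9 (C(q) = 9 - q*0 = 9 - 1*0 = 9 + 0 = 9)
N(h, c) = 2 + 4*c/3 (N(h, c) = 2 - (-2 + (1 - 1*1))*(c + c)/3 = 2 - (-2 + (1 - 1))*2*c/3 = 2 - (-2 + 0)*2*c/3 = 2 - (-2)*2*c/3 = 2 - (-4)*c/3 = 2 + 4*c/3)
N(2, C(3))*10220 = (2 + (4/3)*9)*10220 = (2 + 12)*10220 = 14*10220 = 143080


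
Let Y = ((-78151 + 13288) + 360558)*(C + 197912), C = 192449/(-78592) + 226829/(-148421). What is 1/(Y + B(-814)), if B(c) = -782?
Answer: 11664703232/682623239947334719541 ≈ 1.7088e-11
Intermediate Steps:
C = -46390417797/11664703232 (C = 192449*(-1/78592) + 226829*(-1/148421) = -192449/78592 - 226829/148421 = -46390417797/11664703232 ≈ -3.9770)
Y = 682623249069132646965/11664703232 (Y = ((-78151 + 13288) + 360558)*(-46390417797/11664703232 + 197912) = (-64863 + 360558)*(2308538355633787/11664703232) = 295695*(2308538355633787/11664703232) = 682623249069132646965/11664703232 ≈ 5.8520e+10)
1/(Y + B(-814)) = 1/(682623249069132646965/11664703232 - 782) = 1/(682623239947334719541/11664703232) = 11664703232/682623239947334719541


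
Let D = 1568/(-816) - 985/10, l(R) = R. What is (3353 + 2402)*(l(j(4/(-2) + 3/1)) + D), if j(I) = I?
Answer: -58361455/102 ≈ -5.7217e+5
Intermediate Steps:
D = -10243/102 (D = 1568*(-1/816) - 985*⅒ = -98/51 - 197/2 = -10243/102 ≈ -100.42)
(3353 + 2402)*(l(j(4/(-2) + 3/1)) + D) = (3353 + 2402)*((4/(-2) + 3/1) - 10243/102) = 5755*((4*(-½) + 3*1) - 10243/102) = 5755*((-2 + 3) - 10243/102) = 5755*(1 - 10243/102) = 5755*(-10141/102) = -58361455/102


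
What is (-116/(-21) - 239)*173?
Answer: -848219/21 ≈ -40391.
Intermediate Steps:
(-116/(-21) - 239)*173 = (-116*(-1/21) - 239)*173 = (116/21 - 239)*173 = -4903/21*173 = -848219/21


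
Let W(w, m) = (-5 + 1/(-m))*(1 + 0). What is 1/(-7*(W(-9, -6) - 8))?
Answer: 6/539 ≈ 0.011132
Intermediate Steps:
W(w, m) = -5 - 1/m (W(w, m) = (-5 - 1/m)*1 = -5 - 1/m)
1/(-7*(W(-9, -6) - 8)) = 1/(-7*((-5 - 1/(-6)) - 8)) = 1/(-7*((-5 - 1*(-⅙)) - 8)) = 1/(-7*((-5 + ⅙) - 8)) = 1/(-7*(-29/6 - 8)) = 1/(-7*(-77/6)) = 1/(539/6) = 6/539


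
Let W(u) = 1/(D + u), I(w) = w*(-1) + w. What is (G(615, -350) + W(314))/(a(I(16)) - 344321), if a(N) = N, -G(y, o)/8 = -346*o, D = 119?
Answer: 419490399/149090993 ≈ 2.8137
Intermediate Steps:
I(w) = 0 (I(w) = -w + w = 0)
G(y, o) = 2768*o (G(y, o) = -(-2768)*o = 2768*o)
W(u) = 1/(119 + u)
(G(615, -350) + W(314))/(a(I(16)) - 344321) = (2768*(-350) + 1/(119 + 314))/(0 - 344321) = (-968800 + 1/433)/(-344321) = (-968800 + 1/433)*(-1/344321) = -419490399/433*(-1/344321) = 419490399/149090993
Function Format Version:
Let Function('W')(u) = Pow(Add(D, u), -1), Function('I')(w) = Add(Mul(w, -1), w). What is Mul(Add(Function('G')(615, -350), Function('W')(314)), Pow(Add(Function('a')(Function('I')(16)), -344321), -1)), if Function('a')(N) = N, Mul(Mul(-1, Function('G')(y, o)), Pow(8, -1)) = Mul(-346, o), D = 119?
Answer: Rational(419490399, 149090993) ≈ 2.8137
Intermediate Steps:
Function('I')(w) = 0 (Function('I')(w) = Add(Mul(-1, w), w) = 0)
Function('G')(y, o) = Mul(2768, o) (Function('G')(y, o) = Mul(-8, Mul(-346, o)) = Mul(2768, o))
Function('W')(u) = Pow(Add(119, u), -1)
Mul(Add(Function('G')(615, -350), Function('W')(314)), Pow(Add(Function('a')(Function('I')(16)), -344321), -1)) = Mul(Add(Mul(2768, -350), Pow(Add(119, 314), -1)), Pow(Add(0, -344321), -1)) = Mul(Add(-968800, Pow(433, -1)), Pow(-344321, -1)) = Mul(Add(-968800, Rational(1, 433)), Rational(-1, 344321)) = Mul(Rational(-419490399, 433), Rational(-1, 344321)) = Rational(419490399, 149090993)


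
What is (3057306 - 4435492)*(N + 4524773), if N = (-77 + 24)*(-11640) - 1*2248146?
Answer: -3987845965742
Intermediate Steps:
N = -1631226 (N = -53*(-11640) - 2248146 = 616920 - 2248146 = -1631226)
(3057306 - 4435492)*(N + 4524773) = (3057306 - 4435492)*(-1631226 + 4524773) = -1378186*2893547 = -3987845965742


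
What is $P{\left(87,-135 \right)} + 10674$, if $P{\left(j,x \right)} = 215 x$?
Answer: $-18351$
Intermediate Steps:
$P{\left(87,-135 \right)} + 10674 = 215 \left(-135\right) + 10674 = -29025 + 10674 = -18351$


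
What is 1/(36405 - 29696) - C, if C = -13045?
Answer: 87518906/6709 ≈ 13045.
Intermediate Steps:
1/(36405 - 29696) - C = 1/(36405 - 29696) - 1*(-13045) = 1/6709 + 13045 = 87518906/6709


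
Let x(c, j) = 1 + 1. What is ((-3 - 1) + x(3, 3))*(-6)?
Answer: 12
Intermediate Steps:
x(c, j) = 2
((-3 - 1) + x(3, 3))*(-6) = ((-3 - 1) + 2)*(-6) = (-4 + 2)*(-6) = -2*(-6) = 12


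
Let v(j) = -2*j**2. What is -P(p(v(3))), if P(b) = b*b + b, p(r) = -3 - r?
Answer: -240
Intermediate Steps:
P(b) = b + b**2 (P(b) = b**2 + b = b + b**2)
-P(p(v(3))) = -(-3 - (-2)*3**2)*(1 + (-3 - (-2)*3**2)) = -(-3 - (-2)*9)*(1 + (-3 - (-2)*9)) = -(-3 - 1*(-18))*(1 + (-3 - 1*(-18))) = -(-3 + 18)*(1 + (-3 + 18)) = -15*(1 + 15) = -15*16 = -1*240 = -240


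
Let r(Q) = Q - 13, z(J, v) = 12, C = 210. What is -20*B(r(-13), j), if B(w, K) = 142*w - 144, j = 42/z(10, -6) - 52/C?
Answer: 76720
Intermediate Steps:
j = 683/210 (j = 42/12 - 52/210 = 42*(1/12) - 52*1/210 = 7/2 - 26/105 = 683/210 ≈ 3.2524)
r(Q) = -13 + Q
B(w, K) = -144 + 142*w
-20*B(r(-13), j) = -20*(-144 + 142*(-13 - 13)) = -20*(-144 + 142*(-26)) = -20*(-144 - 3692) = -20*(-3836) = 76720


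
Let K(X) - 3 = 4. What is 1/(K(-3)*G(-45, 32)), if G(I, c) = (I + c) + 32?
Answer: 1/133 ≈ 0.0075188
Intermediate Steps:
K(X) = 7 (K(X) = 3 + 4 = 7)
G(I, c) = 32 + I + c
1/(K(-3)*G(-45, 32)) = 1/(7*(32 - 45 + 32)) = 1/(7*19) = 1/133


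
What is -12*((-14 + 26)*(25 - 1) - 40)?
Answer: -2976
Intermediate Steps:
-12*((-14 + 26)*(25 - 1) - 40) = -12*(12*24 - 40) = -12*(288 - 40) = -12*248 = -2976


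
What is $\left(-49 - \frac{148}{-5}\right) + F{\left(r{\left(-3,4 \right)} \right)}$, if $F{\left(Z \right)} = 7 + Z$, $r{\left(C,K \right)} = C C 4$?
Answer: $\frac{118}{5} \approx 23.6$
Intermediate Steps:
$r{\left(C,K \right)} = 4 C^{2}$ ($r{\left(C,K \right)} = C^{2} \cdot 4 = 4 C^{2}$)
$\left(-49 - \frac{148}{-5}\right) + F{\left(r{\left(-3,4 \right)} \right)} = \left(-49 - \frac{148}{-5}\right) + \left(7 + 4 \left(-3\right)^{2}\right) = \left(-49 - - \frac{148}{5}\right) + \left(7 + 4 \cdot 9\right) = \left(-49 + \frac{148}{5}\right) + \left(7 + 36\right) = - \frac{97}{5} + 43 = \frac{118}{5}$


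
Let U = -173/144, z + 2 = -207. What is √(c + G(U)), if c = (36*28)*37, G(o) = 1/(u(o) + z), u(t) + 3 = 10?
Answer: √1521825782/202 ≈ 193.12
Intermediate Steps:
z = -209 (z = -2 - 207 = -209)
u(t) = 7 (u(t) = -3 + 10 = 7)
U = -173/144 (U = -173*1/144 = -173/144 ≈ -1.2014)
G(o) = -1/202 (G(o) = 1/(7 - 209) = 1/(-202) = -1/202)
c = 37296 (c = 1008*37 = 37296)
√(c + G(U)) = √(37296 - 1/202) = √(7533791/202) = √1521825782/202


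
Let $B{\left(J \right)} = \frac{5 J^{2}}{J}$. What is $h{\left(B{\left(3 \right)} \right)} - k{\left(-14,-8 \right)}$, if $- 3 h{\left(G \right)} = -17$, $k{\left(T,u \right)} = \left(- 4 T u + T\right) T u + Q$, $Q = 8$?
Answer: $\frac{155225}{3} \approx 51742.0$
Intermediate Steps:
$k{\left(T,u \right)} = 8 + T u \left(T - 4 T u\right)$ ($k{\left(T,u \right)} = \left(- 4 T u + T\right) T u + 8 = \left(T - 4 T u\right) T u + 8 = T \left(T - 4 T u\right) u + 8 = T u \left(T - 4 T u\right) + 8 = 8 + T u \left(T - 4 T u\right)$)
$B{\left(J \right)} = 5 J$
$h{\left(G \right)} = \frac{17}{3}$ ($h{\left(G \right)} = \left(- \frac{1}{3}\right) \left(-17\right) = \frac{17}{3}$)
$h{\left(B{\left(3 \right)} \right)} - k{\left(-14,-8 \right)} = \frac{17}{3} - \left(8 - 8 \left(-14\right)^{2} - 4 \left(-14\right)^{2} \left(-8\right)^{2}\right) = \frac{17}{3} - \left(8 - 1568 - 784 \cdot 64\right) = \frac{17}{3} - \left(8 - 1568 - 50176\right) = \frac{17}{3} - -51736 = \frac{17}{3} + 51736 = \frac{155225}{3}$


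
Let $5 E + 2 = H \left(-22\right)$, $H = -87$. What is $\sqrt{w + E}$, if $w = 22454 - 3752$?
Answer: $\frac{\sqrt{477110}}{5} \approx 138.15$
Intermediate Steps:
$E = \frac{1912}{5}$ ($E = - \frac{2}{5} + \frac{\left(-87\right) \left(-22\right)}{5} = - \frac{2}{5} + \frac{1}{5} \cdot 1914 = - \frac{2}{5} + \frac{1914}{5} = \frac{1912}{5} \approx 382.4$)
$w = 18702$ ($w = 22454 - 3752 = 18702$)
$\sqrt{w + E} = \sqrt{18702 + \frac{1912}{5}} = \sqrt{\frac{95422}{5}} = \frac{\sqrt{477110}}{5}$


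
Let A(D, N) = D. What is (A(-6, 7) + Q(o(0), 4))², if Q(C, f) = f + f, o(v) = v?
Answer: 4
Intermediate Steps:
Q(C, f) = 2*f
(A(-6, 7) + Q(o(0), 4))² = (-6 + 2*4)² = (-6 + 8)² = 2² = 4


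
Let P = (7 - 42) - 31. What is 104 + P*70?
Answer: -4516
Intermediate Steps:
P = -66 (P = -35 - 31 = -66)
104 + P*70 = 104 - 66*70 = 104 - 4620 = -4516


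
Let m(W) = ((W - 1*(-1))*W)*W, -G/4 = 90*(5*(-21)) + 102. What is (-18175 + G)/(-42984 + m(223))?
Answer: 19217/11096312 ≈ 0.0017318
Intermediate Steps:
G = 37392 (G = -4*(90*(5*(-21)) + 102) = -4*(90*(-105) + 102) = -4*(-9450 + 102) = -4*(-9348) = 37392)
m(W) = W²*(1 + W) (m(W) = ((W + 1)*W)*W = ((1 + W)*W)*W = (W*(1 + W))*W = W²*(1 + W))
(-18175 + G)/(-42984 + m(223)) = (-18175 + 37392)/(-42984 + 223²*(1 + 223)) = 19217/(-42984 + 49729*224) = 19217/(-42984 + 11139296) = 19217/11096312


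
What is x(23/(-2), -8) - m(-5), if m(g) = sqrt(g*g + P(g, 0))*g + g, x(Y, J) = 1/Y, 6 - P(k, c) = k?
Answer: 803/23 ≈ 34.913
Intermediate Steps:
P(k, c) = 6 - k
m(g) = g + g*sqrt(6 + g**2 - g) (m(g) = sqrt(g*g + (6 - g))*g + g = sqrt(g**2 + (6 - g))*g + g = sqrt(6 + g**2 - g)*g + g = g*sqrt(6 + g**2 - g) + g = g + g*sqrt(6 + g**2 - g))
x(23/(-2), -8) - m(-5) = 1/(23/(-2)) - (-5)*(1 + sqrt(6 + (-5)**2 - 1*(-5))) = 1/(23*(-1/2)) - (-5)*(1 + sqrt(6 + 25 + 5)) = 1/(-23/2) - (-5)*(1 + sqrt(36)) = -2/23 - (-5)*(1 + 6) = -2/23 - (-5)*7 = -2/23 - 1*(-35) = -2/23 + 35 = 803/23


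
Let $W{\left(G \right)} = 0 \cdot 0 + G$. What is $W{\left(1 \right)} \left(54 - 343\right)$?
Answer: $-289$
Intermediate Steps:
$W{\left(G \right)} = G$ ($W{\left(G \right)} = 0 + G = G$)
$W{\left(1 \right)} \left(54 - 343\right) = 1 \left(54 - 343\right) = 1 \left(-289\right) = -289$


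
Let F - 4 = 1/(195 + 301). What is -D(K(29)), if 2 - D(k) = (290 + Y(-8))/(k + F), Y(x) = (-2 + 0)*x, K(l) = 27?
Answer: 121022/15377 ≈ 7.8703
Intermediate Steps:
F = 1985/496 (F = 4 + 1/(195 + 301) = 4 + 1/496 = 1985/496 ≈ 4.0020)
Y(x) = -2*x
D(k) = 2 - 306/(1985/496 + k) (D(k) = 2 - (290 - 2*(-8))/(k + 1985/496) = 2 - (290 + 16)/(1985/496 + k) = 2 - 306/(1985/496 + k))
-D(K(29)) = -2*(-73903 + 496*27)/(1985 + 496*27) = -2*(-73903 + 13392)/(1985 + 13392) = -2*(-60511)/15377 = -1*(-121022/15377) = 121022/15377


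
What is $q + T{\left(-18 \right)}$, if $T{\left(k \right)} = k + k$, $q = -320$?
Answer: $-356$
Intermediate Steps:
$T{\left(k \right)} = 2 k$
$q + T{\left(-18 \right)} = -320 + 2 \left(-18\right) = -320 - 36 = -356$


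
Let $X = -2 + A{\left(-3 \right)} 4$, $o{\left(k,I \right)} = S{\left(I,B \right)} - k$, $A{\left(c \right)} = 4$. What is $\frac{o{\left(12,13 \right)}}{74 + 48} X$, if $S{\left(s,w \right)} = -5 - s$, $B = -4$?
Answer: $- \frac{210}{61} \approx -3.4426$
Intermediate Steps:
$o{\left(k,I \right)} = -5 - I - k$ ($o{\left(k,I \right)} = \left(-5 - I\right) - k = -5 - I - k$)
$X = 14$ ($X = -2 + 4 \cdot 4 = -2 + 16 = 14$)
$\frac{o{\left(12,13 \right)}}{74 + 48} X = \frac{-5 - 13 - 12}{74 + 48} \cdot 14 = \frac{-5 - 13 - 12}{122} \cdot 14 = \left(-30\right) \frac{1}{122} \cdot 14 = \left(- \frac{15}{61}\right) 14 = - \frac{210}{61}$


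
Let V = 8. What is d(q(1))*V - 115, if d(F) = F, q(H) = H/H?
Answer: -107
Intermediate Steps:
q(H) = 1
d(q(1))*V - 115 = 1*8 - 115 = 8 - 115 = -107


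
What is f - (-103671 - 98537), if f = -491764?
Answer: -289556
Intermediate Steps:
f - (-103671 - 98537) = -491764 - (-103671 - 98537) = -491764 - 1*(-202208) = -491764 + 202208 = -289556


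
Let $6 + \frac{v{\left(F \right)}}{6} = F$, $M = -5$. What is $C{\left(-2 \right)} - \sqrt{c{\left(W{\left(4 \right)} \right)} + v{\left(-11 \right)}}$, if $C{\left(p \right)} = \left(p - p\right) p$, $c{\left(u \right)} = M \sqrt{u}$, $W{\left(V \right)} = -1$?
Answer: $- \sqrt{-102 - 5 i} \approx -0.24746 + 10.103 i$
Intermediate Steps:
$v{\left(F \right)} = -36 + 6 F$
$c{\left(u \right)} = - 5 \sqrt{u}$
$C{\left(p \right)} = 0$ ($C{\left(p \right)} = 0 p = 0$)
$C{\left(-2 \right)} - \sqrt{c{\left(W{\left(4 \right)} \right)} + v{\left(-11 \right)}} = 0 - \sqrt{- 5 \sqrt{-1} + \left(-36 + 6 \left(-11\right)\right)} = 0 - \sqrt{- 5 i - 102} = 0 - \sqrt{-102 - 5 i} = - \sqrt{-102 - 5 i}$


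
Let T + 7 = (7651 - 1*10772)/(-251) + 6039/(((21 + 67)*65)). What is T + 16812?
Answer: 2195149319/130520 ≈ 16819.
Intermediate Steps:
T = 847079/130520 (T = -7 + ((7651 - 1*10772)/(-251) + 6039/(((21 + 67)*65))) = -7 + ((7651 - 10772)*(-1/251) + 6039/((88*65))) = -7 + (-3121*(-1/251) + 6039/5720) = -7 + (3121/251 + 6039*(1/5720)) = -7 + (3121/251 + 549/520) = -7 + 1760719/130520 = 847079/130520 ≈ 6.4900)
T + 16812 = 847079/130520 + 16812 = 2195149319/130520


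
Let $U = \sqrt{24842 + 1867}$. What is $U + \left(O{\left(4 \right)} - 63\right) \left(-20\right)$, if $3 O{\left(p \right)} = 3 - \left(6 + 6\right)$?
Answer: $1320 + \sqrt{26709} \approx 1483.4$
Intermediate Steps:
$O{\left(p \right)} = -3$ ($O{\left(p \right)} = \frac{3 - \left(6 + 6\right)}{3} = \frac{3 - 12}{3} = \frac{1}{3} \left(-9\right) = -3$)
$U = \sqrt{26709} \approx 163.43$
$U + \left(O{\left(4 \right)} - 63\right) \left(-20\right) = \sqrt{26709} + \left(-3 - 63\right) \left(-20\right) = \sqrt{26709} - -1320 = \sqrt{26709} + 1320 = 1320 + \sqrt{26709}$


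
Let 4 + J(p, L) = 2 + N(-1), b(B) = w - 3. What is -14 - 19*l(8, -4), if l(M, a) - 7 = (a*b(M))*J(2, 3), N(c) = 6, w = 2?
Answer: -451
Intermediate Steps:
b(B) = -1 (b(B) = 2 - 3 = -1)
J(p, L) = 4 (J(p, L) = -4 + (2 + 6) = -4 + 8 = 4)
l(M, a) = 7 - 4*a (l(M, a) = 7 + (a*(-1))*4 = 7 - a*4 = 7 - 4*a)
-14 - 19*l(8, -4) = -14 - 19*(7 - 4*(-4)) = -14 - 19*(7 + 16) = -14 - 19*23 = -14 - 437 = -451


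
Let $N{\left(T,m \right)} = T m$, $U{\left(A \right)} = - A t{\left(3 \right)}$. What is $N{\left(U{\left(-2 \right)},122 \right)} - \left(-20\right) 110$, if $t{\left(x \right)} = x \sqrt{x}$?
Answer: $2200 + 732 \sqrt{3} \approx 3467.9$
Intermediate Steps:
$t{\left(x \right)} = x^{\frac{3}{2}}$
$U{\left(A \right)} = - 3 A \sqrt{3}$ ($U{\left(A \right)} = - A 3^{\frac{3}{2}} = - A 3 \sqrt{3} = - 3 A \sqrt{3}$)
$N{\left(U{\left(-2 \right)},122 \right)} - \left(-20\right) 110 = \left(-3\right) \left(-2\right) \sqrt{3} \cdot 122 - \left(-20\right) 110 = 6 \sqrt{3} \cdot 122 - -2200 = 732 \sqrt{3} + 2200 = 2200 + 732 \sqrt{3}$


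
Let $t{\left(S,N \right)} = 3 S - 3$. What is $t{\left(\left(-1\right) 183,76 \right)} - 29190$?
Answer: $-29742$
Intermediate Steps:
$t{\left(S,N \right)} = -3 + 3 S$
$t{\left(\left(-1\right) 183,76 \right)} - 29190 = \left(-3 + 3 \left(\left(-1\right) 183\right)\right) - 29190 = \left(-3 + 3 \left(-183\right)\right) - 29190 = \left(-3 - 549\right) - 29190 = -552 - 29190 = -29742$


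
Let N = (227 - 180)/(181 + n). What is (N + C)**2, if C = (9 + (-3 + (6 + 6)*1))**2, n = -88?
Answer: 910772041/8649 ≈ 1.0530e+5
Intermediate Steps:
C = 324 (C = (9 + (-3 + 12*1))**2 = (9 + (-3 + 12))**2 = (9 + 9)**2 = 18**2 = 324)
N = 47/93 (N = (227 - 180)/(181 - 88) = 47/93 ≈ 0.50538)
(N + C)**2 = (47/93 + 324)**2 = (30179/93)**2 = 910772041/8649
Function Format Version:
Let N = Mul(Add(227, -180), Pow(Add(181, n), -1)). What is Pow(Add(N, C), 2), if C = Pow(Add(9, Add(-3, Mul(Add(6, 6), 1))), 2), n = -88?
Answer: Rational(910772041, 8649) ≈ 1.0530e+5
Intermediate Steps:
C = 324 (C = Pow(Add(9, Add(-3, Mul(12, 1))), 2) = Pow(Add(9, Add(-3, 12)), 2) = Pow(Add(9, 9), 2) = Pow(18, 2) = 324)
N = Rational(47, 93) (N = Mul(Add(227, -180), Pow(Add(181, -88), -1)) = Mul(47, Pow(93, -1)) = Mul(47, Rational(1, 93)) = Rational(47, 93) ≈ 0.50538)
Pow(Add(N, C), 2) = Pow(Add(Rational(47, 93), 324), 2) = Pow(Rational(30179, 93), 2) = Rational(910772041, 8649)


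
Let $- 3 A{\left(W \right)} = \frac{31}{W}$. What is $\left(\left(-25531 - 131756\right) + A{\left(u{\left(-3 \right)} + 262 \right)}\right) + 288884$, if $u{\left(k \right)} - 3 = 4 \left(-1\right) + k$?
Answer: $\frac{101856047}{774} \approx 1.316 \cdot 10^{5}$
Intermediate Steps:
$u{\left(k \right)} = -1 + k$ ($u{\left(k \right)} = 3 + \left(4 \left(-1\right) + k\right) = 3 + \left(-4 + k\right) = -1 + k$)
$A{\left(W \right)} = - \frac{31}{3 W}$ ($A{\left(W \right)} = - \frac{31 \frac{1}{W}}{3} = - \frac{31}{3 W}$)
$\left(\left(-25531 - 131756\right) + A{\left(u{\left(-3 \right)} + 262 \right)}\right) + 288884 = \left(\left(-25531 - 131756\right) - \frac{31}{3 \left(\left(-1 - 3\right) + 262\right)}\right) + 288884 = \left(\left(-25531 - 131756\right) - \frac{31}{3 \left(-4 + 262\right)}\right) + 288884 = \left(-157287 - \frac{31}{3 \cdot 258}\right) + 288884 = \left(-157287 - \frac{31}{774}\right) + 288884 = - \frac{121740169}{774} + 288884 = \frac{101856047}{774}$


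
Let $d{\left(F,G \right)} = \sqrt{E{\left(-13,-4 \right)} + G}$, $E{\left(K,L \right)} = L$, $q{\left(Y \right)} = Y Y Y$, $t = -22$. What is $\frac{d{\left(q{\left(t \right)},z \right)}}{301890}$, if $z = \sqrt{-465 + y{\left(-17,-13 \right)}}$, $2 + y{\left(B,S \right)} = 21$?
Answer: $\frac{\sqrt{-4 + i \sqrt{446}}}{301890} \approx 9.7968 \cdot 10^{-6} + 1.1827 \cdot 10^{-5} i$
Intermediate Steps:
$y{\left(B,S \right)} = 19$ ($y{\left(B,S \right)} = -2 + 21 = 19$)
$q{\left(Y \right)} = Y^{3}$ ($q{\left(Y \right)} = Y^{2} Y = Y^{3}$)
$z = i \sqrt{446}$ ($z = \sqrt{-465 + 19} = \sqrt{-446} = i \sqrt{446} \approx 21.119 i$)
$d{\left(F,G \right)} = \sqrt{-4 + G}$
$\frac{d{\left(q{\left(t \right)},z \right)}}{301890} = \frac{\sqrt{-4 + i \sqrt{446}}}{301890}$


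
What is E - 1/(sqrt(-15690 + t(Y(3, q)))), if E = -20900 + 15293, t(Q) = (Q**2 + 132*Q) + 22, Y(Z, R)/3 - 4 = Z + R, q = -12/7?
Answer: -5607 + 7*I*sqrt(3863)/50219 ≈ -5607.0 + 0.0086635*I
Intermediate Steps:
q = -12/7 (q = -12*1/7 = -12/7 ≈ -1.7143)
Y(Z, R) = 12 + 3*R + 3*Z (Y(Z, R) = 12 + 3*(Z + R) = 12 + 3*(R + Z) = 12 + (3*R + 3*Z) = 12 + 3*R + 3*Z)
t(Q) = 22 + Q**2 + 132*Q
E = -5607
E - 1/(sqrt(-15690 + t(Y(3, q)))) = -5607 - 1/(sqrt(-15690 + (22 + (12 + 3*(-12/7) + 3*3)**2 + 132*(12 + 3*(-12/7) + 3*3)))) = -5607 - 1/(sqrt(-15690 + (22 + (12 - 36/7 + 9)**2 + 132*(12 - 36/7 + 9)))) = -5607 - 1/(sqrt(-15690 + (22 + (111/7)**2 + 132*(111/7)))) = -5607 - 1/(sqrt(-15690 + (22 + 12321/49 + 14652/7))) = -5607 - 1/(sqrt(-15690 + 115963/49)) = -5607 - 1/(sqrt(-652847/49)) = -5607 - 1/(13*I*sqrt(3863)/7) = -5607 - (-7)*I*sqrt(3863)/50219 = -5607 + 7*I*sqrt(3863)/50219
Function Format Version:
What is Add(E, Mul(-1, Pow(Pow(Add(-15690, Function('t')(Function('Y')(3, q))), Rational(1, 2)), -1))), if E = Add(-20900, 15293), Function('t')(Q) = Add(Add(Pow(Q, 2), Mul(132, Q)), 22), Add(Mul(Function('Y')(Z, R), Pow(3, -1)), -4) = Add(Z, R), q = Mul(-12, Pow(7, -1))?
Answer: Add(-5607, Mul(Rational(7, 50219), I, Pow(3863, Rational(1, 2)))) ≈ Add(-5607.0, Mul(0.0086635, I))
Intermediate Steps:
q = Rational(-12, 7) (q = Mul(-12, Rational(1, 7)) = Rational(-12, 7) ≈ -1.7143)
Function('Y')(Z, R) = Add(12, Mul(3, R), Mul(3, Z)) (Function('Y')(Z, R) = Add(12, Mul(3, Add(Z, R))) = Add(12, Mul(3, Add(R, Z))) = Add(12, Add(Mul(3, R), Mul(3, Z))) = Add(12, Mul(3, R), Mul(3, Z)))
Function('t')(Q) = Add(22, Pow(Q, 2), Mul(132, Q))
E = -5607
Add(E, Mul(-1, Pow(Pow(Add(-15690, Function('t')(Function('Y')(3, q))), Rational(1, 2)), -1))) = Add(-5607, Mul(-1, Pow(Pow(Add(-15690, Add(22, Pow(Add(12, Mul(3, Rational(-12, 7)), Mul(3, 3)), 2), Mul(132, Add(12, Mul(3, Rational(-12, 7)), Mul(3, 3))))), Rational(1, 2)), -1))) = Add(-5607, Mul(-1, Pow(Pow(Add(-15690, Add(22, Pow(Add(12, Rational(-36, 7), 9), 2), Mul(132, Add(12, Rational(-36, 7), 9)))), Rational(1, 2)), -1))) = Add(-5607, Mul(-1, Pow(Pow(Add(-15690, Add(22, Pow(Rational(111, 7), 2), Mul(132, Rational(111, 7)))), Rational(1, 2)), -1))) = Add(-5607, Mul(-1, Pow(Pow(Add(-15690, Add(22, Rational(12321, 49), Rational(14652, 7))), Rational(1, 2)), -1))) = Add(-5607, Mul(-1, Pow(Pow(Add(-15690, Rational(115963, 49)), Rational(1, 2)), -1))) = Add(-5607, Mul(-1, Pow(Pow(Rational(-652847, 49), Rational(1, 2)), -1))) = Add(-5607, Mul(-1, Pow(Mul(Rational(13, 7), I, Pow(3863, Rational(1, 2))), -1))) = Add(-5607, Mul(-1, Mul(Rational(-7, 50219), I, Pow(3863, Rational(1, 2))))) = Add(-5607, Mul(Rational(7, 50219), I, Pow(3863, Rational(1, 2))))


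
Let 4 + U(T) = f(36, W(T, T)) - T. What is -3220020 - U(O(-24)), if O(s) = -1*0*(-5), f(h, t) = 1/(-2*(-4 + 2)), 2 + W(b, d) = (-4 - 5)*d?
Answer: -12880065/4 ≈ -3.2200e+6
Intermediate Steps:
W(b, d) = -2 - 9*d (W(b, d) = -2 + (-4 - 5)*d = -2 - 9*d)
f(h, t) = ¼ (f(h, t) = 1/(-2*(-2)) = 1/4 = ¼)
O(s) = 0 (O(s) = 0*(-5) = 0)
U(T) = -15/4 - T (U(T) = -4 + (¼ - T) = -15/4 - T)
-3220020 - U(O(-24)) = -3220020 - (-15/4 - 1*0) = -3220020 - (-15/4 + 0) = -3220020 - 1*(-15/4) = -3220020 + 15/4 = -12880065/4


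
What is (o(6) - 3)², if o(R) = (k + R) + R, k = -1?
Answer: 64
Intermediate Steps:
o(R) = -1 + 2*R (o(R) = (-1 + R) + R = -1 + 2*R)
(o(6) - 3)² = ((-1 + 2*6) - 3)² = ((-1 + 12) - 3)² = (11 - 3)² = 8² = 64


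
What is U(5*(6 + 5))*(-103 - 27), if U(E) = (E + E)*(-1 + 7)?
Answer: -85800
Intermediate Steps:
U(E) = 12*E (U(E) = (2*E)*6 = 12*E)
U(5*(6 + 5))*(-103 - 27) = (12*(5*(6 + 5)))*(-103 - 27) = (12*(5*11))*(-130) = (12*55)*(-130) = 660*(-130) = -85800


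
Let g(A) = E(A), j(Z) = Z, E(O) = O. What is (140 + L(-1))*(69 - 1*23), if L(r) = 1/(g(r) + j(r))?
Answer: 6417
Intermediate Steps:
g(A) = A
L(r) = 1/(2*r) (L(r) = 1/(r + r) = 1/(2*r))
(140 + L(-1))*(69 - 1*23) = (140 + (½)/(-1))*(69 - 1*23) = (140 + (½)*(-1))*(69 - 23) = (140 - ½)*46 = (279/2)*46 = 6417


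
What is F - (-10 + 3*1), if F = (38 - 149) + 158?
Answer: 54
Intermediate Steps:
F = 47 (F = -111 + 158 = 47)
F - (-10 + 3*1) = 47 - (-10 + 3*1) = 47 - (-10 + 3) = 47 - 1*(-7) = 47 + 7 = 54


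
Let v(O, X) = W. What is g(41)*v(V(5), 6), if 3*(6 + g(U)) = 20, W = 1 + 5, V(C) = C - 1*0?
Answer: 4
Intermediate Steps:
V(C) = C (V(C) = C + 0 = C)
W = 6
v(O, X) = 6
g(U) = ⅔ (g(U) = -6 + (⅓)*20 = -6 + 20/3 = ⅔)
g(41)*v(V(5), 6) = (⅔)*6 = 4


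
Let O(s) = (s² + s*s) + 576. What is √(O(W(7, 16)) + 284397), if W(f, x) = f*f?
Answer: 5*√11591 ≈ 538.31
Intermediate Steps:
W(f, x) = f²
O(s) = 576 + 2*s² (O(s) = (s² + s²) + 576 = 2*s² + 576 = 576 + 2*s²)
√(O(W(7, 16)) + 284397) = √((576 + 2*(7²)²) + 284397) = √((576 + 2*49²) + 284397) = √((576 + 2*2401) + 284397) = √((576 + 4802) + 284397) = √(5378 + 284397) = √289775 = 5*√11591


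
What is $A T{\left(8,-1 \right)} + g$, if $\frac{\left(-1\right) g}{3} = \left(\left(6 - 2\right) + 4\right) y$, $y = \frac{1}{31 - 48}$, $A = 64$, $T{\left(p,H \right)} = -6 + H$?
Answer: $- \frac{7592}{17} \approx -446.59$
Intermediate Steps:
$y = - \frac{1}{17}$ ($y = \frac{1}{-17} = - \frac{1}{17} \approx -0.058824$)
$g = \frac{24}{17}$ ($g = - 3 \left(\left(6 - 2\right) + 4\right) \left(- \frac{1}{17}\right) = - 3 \left(4 + 4\right) \left(- \frac{1}{17}\right) = - 3 \cdot 8 \left(- \frac{1}{17}\right) = \left(-3\right) \left(- \frac{8}{17}\right) = \frac{24}{17} \approx 1.4118$)
$A T{\left(8,-1 \right)} + g = 64 \left(-6 - 1\right) + \frac{24}{17} = 64 \left(-7\right) + \frac{24}{17} = -448 + \frac{24}{17} = - \frac{7592}{17}$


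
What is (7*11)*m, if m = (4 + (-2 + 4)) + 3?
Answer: 693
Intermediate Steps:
m = 9 (m = (4 + 2) + 3 = 6 + 3 = 9)
(7*11)*m = (7*11)*9 = 77*9 = 693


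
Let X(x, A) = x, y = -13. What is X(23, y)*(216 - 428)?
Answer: -4876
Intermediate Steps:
X(23, y)*(216 - 428) = 23*(216 - 428) = 23*(-212) = -4876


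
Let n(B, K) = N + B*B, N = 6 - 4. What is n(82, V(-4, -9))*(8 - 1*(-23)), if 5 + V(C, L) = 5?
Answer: 208506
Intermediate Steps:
V(C, L) = 0 (V(C, L) = -5 + 5 = 0)
N = 2
n(B, K) = 2 + B**2 (n(B, K) = 2 + B*B = 2 + B**2)
n(82, V(-4, -9))*(8 - 1*(-23)) = (2 + 82**2)*(8 - 1*(-23)) = (2 + 6724)*(8 + 23) = 6726*31 = 208506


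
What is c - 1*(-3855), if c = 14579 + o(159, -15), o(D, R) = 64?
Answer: 18498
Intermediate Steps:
c = 14643 (c = 14579 + 64 = 14643)
c - 1*(-3855) = 14643 - 1*(-3855) = 14643 + 3855 = 18498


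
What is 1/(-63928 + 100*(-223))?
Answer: -1/86228 ≈ -1.1597e-5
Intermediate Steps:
1/(-63928 + 100*(-223)) = 1/(-63928 - 22300) = 1/(-86228) = -1/86228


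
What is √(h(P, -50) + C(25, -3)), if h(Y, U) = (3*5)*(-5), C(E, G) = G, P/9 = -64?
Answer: I*√78 ≈ 8.8318*I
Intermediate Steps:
P = -576 (P = 9*(-64) = -576)
h(Y, U) = -75 (h(Y, U) = 15*(-5) = -75)
√(h(P, -50) + C(25, -3)) = √(-75 - 3) = √(-78) = I*√78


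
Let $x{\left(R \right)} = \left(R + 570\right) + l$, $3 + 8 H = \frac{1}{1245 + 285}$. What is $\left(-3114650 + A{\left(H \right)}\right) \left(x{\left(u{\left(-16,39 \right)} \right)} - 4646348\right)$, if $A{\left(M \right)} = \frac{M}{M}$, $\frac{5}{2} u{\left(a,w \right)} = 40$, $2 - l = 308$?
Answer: $14470871050132$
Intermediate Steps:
$l = -306$ ($l = 2 - 308 = -306$)
$u{\left(a,w \right)} = 16$ ($u{\left(a,w \right)} = \frac{2}{5} \cdot 40 = 16$)
$H = - \frac{4589}{12240}$ ($H = - \frac{3}{8} + \frac{1}{8 \left(1245 + 285\right)} = - \frac{3}{8} + \frac{1}{8 \cdot 1530} = - \frac{3}{8} + \frac{1}{8} \cdot \frac{1}{1530} = - \frac{3}{8} + \frac{1}{12240} = - \frac{4589}{12240} \approx -0.37492$)
$A{\left(M \right)} = 1$
$x{\left(R \right)} = 264 + R$ ($x{\left(R \right)} = \left(R + 570\right) - 306 = \left(570 + R\right) - 306 = 264 + R$)
$\left(-3114650 + A{\left(H \right)}\right) \left(x{\left(u{\left(-16,39 \right)} \right)} - 4646348\right) = \left(-3114650 + 1\right) \left(\left(264 + 16\right) - 4646348\right) = - 3114649 \left(280 - 4646348\right) = \left(-3114649\right) \left(-4646068\right) = 14470871050132$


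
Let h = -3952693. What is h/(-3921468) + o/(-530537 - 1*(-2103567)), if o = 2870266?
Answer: 8736680470139/3084293404020 ≈ 2.8326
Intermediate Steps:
h/(-3921468) + o/(-530537 - 1*(-2103567)) = -3952693/(-3921468) + 2870266/(-530537 - 1*(-2103567)) = -3952693*(-1/3921468) + 2870266/(-530537 + 2103567) = 3952693/3921468 + 2870266/1573030 = 3952693/3921468 + 2870266*(1/1573030) = 3952693/3921468 + 1435133/786515 = 8736680470139/3084293404020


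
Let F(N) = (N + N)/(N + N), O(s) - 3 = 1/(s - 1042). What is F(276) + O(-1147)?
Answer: 8755/2189 ≈ 3.9995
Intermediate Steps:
O(s) = 3 + 1/(-1042 + s) (O(s) = 3 + 1/(s - 1042) = 3 + 1/(-1042 + s))
F(N) = 1 (F(N) = (2*N)/((2*N)) = (2*N)*(1/(2*N)) = 1)
F(276) + O(-1147) = 1 + (-3125 + 3*(-1147))/(-1042 - 1147) = 1 + (-3125 - 3441)/(-2189) = 1 - 1/2189*(-6566) = 1 + 6566/2189 = 8755/2189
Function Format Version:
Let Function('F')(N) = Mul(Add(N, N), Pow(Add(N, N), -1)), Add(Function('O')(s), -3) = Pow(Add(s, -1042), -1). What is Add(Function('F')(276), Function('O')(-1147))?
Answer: Rational(8755, 2189) ≈ 3.9995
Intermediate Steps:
Function('O')(s) = Add(3, Pow(Add(-1042, s), -1)) (Function('O')(s) = Add(3, Pow(Add(s, -1042), -1)) = Add(3, Pow(Add(-1042, s), -1)))
Function('F')(N) = 1 (Function('F')(N) = Mul(Mul(2, N), Pow(Mul(2, N), -1)) = Mul(Mul(2, N), Mul(Rational(1, 2), Pow(N, -1))) = 1)
Add(Function('F')(276), Function('O')(-1147)) = Add(1, Mul(Pow(Add(-1042, -1147), -1), Add(-3125, Mul(3, -1147)))) = Add(1, Mul(Pow(-2189, -1), Add(-3125, -3441))) = Add(1, Mul(Rational(-1, 2189), -6566)) = Add(1, Rational(6566, 2189)) = Rational(8755, 2189)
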